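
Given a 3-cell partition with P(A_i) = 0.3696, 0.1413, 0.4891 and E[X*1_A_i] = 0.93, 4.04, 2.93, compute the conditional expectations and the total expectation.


For each cell A_i: E[X|A_i] = E[X*1_A_i] / P(A_i)
Step 1: E[X|A_1] = 0.93 / 0.3696 = 2.516234
Step 2: E[X|A_2] = 4.04 / 0.1413 = 28.591649
Step 3: E[X|A_3] = 2.93 / 0.4891 = 5.990595
Verification: E[X] = sum E[X*1_A_i] = 0.93 + 4.04 + 2.93 = 7.9


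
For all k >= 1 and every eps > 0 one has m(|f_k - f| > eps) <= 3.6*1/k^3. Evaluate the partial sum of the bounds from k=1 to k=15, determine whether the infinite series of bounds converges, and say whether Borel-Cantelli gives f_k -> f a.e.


Step 1: List the terms 3.6*1/k^3 for k = 1 to 15:
  k=1: 3.6
  k=2: 0.45
  k=3: 0.133333
  k=4: 0.05625
  k=5: 0.0288
  k=6: 0.016667
  k=7: 0.010496
  k=8: 0.007031
  k=9: 0.004938
  k=10: 0.0036
  k=11: 0.002705
  k=12: 0.002083
  k=13: 0.001639
  k=14: 0.001312
  k=15: 0.001067
Step 2: Partial sum = 3.6 + 0.45 + 0.133333 + 0.05625 + 0.0288 + 0.016667 + 0.010496 + 0.007031 + 0.004938 + 0.0036 + 0.002705 + 0.002083 + 0.001639 + 0.001312 + 0.001067
     = 4.31992
Step 3: The full series sum_(k>=1) 3.6*1/k^3 converges (p-series with p = 3 > 1; a constant multiple of a convergent series converges).
Step 4: Fix eps > 0. Since sum_k m(|f_k - f| > eps) < infinity, the Borel-Cantelli lemma gives
        m(limsup_k {|f_k - f| > eps}) = 0, i.e. for a.e. x, |f_k(x) - f(x)| <= eps for all large k.
        Applying this with eps = 1/j for j = 1, 2, ... and intersecting the countably many full-measure sets,
        for a.e. x we get limsup_k |f_k(x) - f(x)| <= 1/j for every j, hence f_k -> f almost everywhere.
Conclusion: series converges; Borel-Cantelli yields f_k -> f a.e.


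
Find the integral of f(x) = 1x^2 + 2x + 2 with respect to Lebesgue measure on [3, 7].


The Lebesgue integral of a Riemann-integrable function agrees with the Riemann integral.
Antiderivative F(x) = (1/3)x^3 + (2/2)x^2 + 2x
F(7) = (1/3)*7^3 + (2/2)*7^2 + 2*7
     = (1/3)*343 + (2/2)*49 + 2*7
     = 114.333333 + 49 + 14
     = 177.333333
F(3) = 24
Integral = F(7) - F(3) = 177.333333 - 24 = 153.333333


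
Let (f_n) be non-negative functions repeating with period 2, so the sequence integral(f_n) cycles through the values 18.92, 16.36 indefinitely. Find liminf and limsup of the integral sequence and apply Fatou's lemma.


The sequence (integral(f_n)) is periodic with period 2, repeating the values 18.92, 16.36 indefinitely.
Step 1: For a periodic sequence, every tail (a_m, a_(m+1), ...) contains all 2 period values infinitely often.
Step 2: Hence inf of every tail = min of the period values = min(18.92, 16.36) = 16.36.
        liminf_n integral(f_n) = sup over m of (inf of tail from m) = 16.36.
Step 3: Similarly sup of every tail = max of the period values = 18.92.
        limsup_n integral(f_n) = 18.92.
Step 4: Fatou's lemma: integral(liminf_n f_n) <= liminf_n integral(f_n) = 16.36.
        So the integral of the pointwise liminf is at most 16.36.


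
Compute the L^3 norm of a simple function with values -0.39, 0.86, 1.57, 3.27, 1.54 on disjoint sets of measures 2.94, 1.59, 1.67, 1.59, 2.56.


Step 1: Compute |f_i|^3 for each value:
  |-0.39|^3 = 0.059319
  |0.86|^3 = 0.636056
  |1.57|^3 = 3.869893
  |3.27|^3 = 34.965783
  |1.54|^3 = 3.652264
Step 2: Multiply by measures and sum:
  0.059319 * 2.94 = 0.174398
  0.636056 * 1.59 = 1.011329
  3.869893 * 1.67 = 6.462721
  34.965783 * 1.59 = 55.595595
  3.652264 * 2.56 = 9.349796
Sum = 0.174398 + 1.011329 + 6.462721 + 55.595595 + 9.349796 = 72.593839
Step 3: Take the p-th root:
||f||_3 = (72.593839)^(1/3) = 4.171574


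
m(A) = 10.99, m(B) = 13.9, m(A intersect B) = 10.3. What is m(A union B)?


By inclusion-exclusion: m(A u B) = m(A) + m(B) - m(A n B)
= 10.99 + 13.9 - 10.3
= 14.59


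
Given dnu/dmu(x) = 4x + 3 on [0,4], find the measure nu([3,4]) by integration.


nu(A) = integral_A (dnu/dmu) dmu = integral_3^4 (4x + 3) dx
Step 1: Antiderivative F(x) = (4/2)x^2 + 3x
Step 2: F(4) = (4/2)*4^2 + 3*4 = 32 + 12 = 44
Step 3: F(3) = (4/2)*3^2 + 3*3 = 18 + 9 = 27
Step 4: nu([3,4]) = F(4) - F(3) = 44 - 27 = 17


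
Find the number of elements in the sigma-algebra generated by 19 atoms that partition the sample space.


Each element of the sigma-algebra is a union of some subset of the 19 atoms.
The number of such subsets is 2^19 = 524288.


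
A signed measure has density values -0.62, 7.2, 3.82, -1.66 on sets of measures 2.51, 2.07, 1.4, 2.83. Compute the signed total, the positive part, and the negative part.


Step 1: Compute signed measure on each set:
  Set 1: -0.62 * 2.51 = -1.5562
  Set 2: 7.2 * 2.07 = 14.904
  Set 3: 3.82 * 1.4 = 5.348
  Set 4: -1.66 * 2.83 = -4.6978
Step 2: Total signed measure = (-1.5562) + (14.904) + (5.348) + (-4.6978)
     = 13.998
Step 3: Positive part mu+(X) = sum of positive contributions = 20.252
Step 4: Negative part mu-(X) = |sum of negative contributions| = 6.254


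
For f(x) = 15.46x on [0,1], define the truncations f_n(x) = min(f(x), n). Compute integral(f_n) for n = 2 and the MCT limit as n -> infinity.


f(x) = 15.46x on [0,1]; f_n(x) = min(15.46x, n). At n = 2:
Step 1: f(x) reaches 2 at x = 2/15.46 = 0.129366
Step 2: integral(f_2) = integral(15.46x, 0, 0.129366) + integral(2, 0.129366, 1)
       = 15.46*0.129366^2/2 + 2*(1 - 0.129366)
       = 0.129366 + 1.741268
       = 1.870634
Step 3: As n -> infinity, f_n increases to f, so by MCT integral(f_n) -> integral(f) = 15.46/2 = 7.73.
Convergence: integral(f_2) = 1.870634 -> 7.73 as n -> infinity


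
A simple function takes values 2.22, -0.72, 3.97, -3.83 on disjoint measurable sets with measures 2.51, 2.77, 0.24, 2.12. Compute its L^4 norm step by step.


Step 1: Compute |f_i|^4 for each value:
  |2.22|^4 = 24.289127
  |-0.72|^4 = 0.268739
  |3.97|^4 = 248.405969
  |-3.83|^4 = 215.176627
Step 2: Multiply by measures and sum:
  24.289127 * 2.51 = 60.965708
  0.268739 * 2.77 = 0.744406
  248.405969 * 0.24 = 59.617433
  215.176627 * 2.12 = 456.17445
Sum = 60.965708 + 0.744406 + 59.617433 + 456.17445 = 577.501996
Step 3: Take the p-th root:
||f||_4 = (577.501996)^(1/4) = 4.90217


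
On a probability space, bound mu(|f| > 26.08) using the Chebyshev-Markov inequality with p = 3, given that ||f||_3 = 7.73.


Chebyshev/Markov inequality: mu(|f| > eps) <= (||f||_p / eps)^p
Step 1: ||f||_3 / eps = 7.73 / 26.08 = 0.296396
Step 2: Raise to power p = 3:
  (0.296396)^3 = 0.026038
Step 3: Therefore mu(|f| > 26.08) <= 0.026038


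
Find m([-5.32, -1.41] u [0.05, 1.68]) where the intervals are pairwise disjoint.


For pairwise disjoint intervals, m(union) = sum of lengths.
= (-1.41 - -5.32) + (1.68 - 0.05)
= 3.91 + 1.63
= 5.54


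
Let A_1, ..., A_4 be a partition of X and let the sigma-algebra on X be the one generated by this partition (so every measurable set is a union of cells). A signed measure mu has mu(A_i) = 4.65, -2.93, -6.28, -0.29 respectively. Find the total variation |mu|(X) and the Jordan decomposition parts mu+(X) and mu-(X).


Step 1: Every measurable set is a union of atoms (the cells / points), so a Hahn decomposition is
  obtained by grouping atoms by sign: P = union of atoms with mu > 0, N = union of the remaining atoms.
  Atoms in P (indices): 1;  atoms in N (indices): 2, 3, 4
  Positive values: 4.65
  Negative values: -2.93, -6.28, -0.29
Step 2: mu+(X) = mu(P) = sum of positive atom values = 4.65
Step 3: mu-(X) = -mu(N) = sum of |negative atom values| = 9.5
Step 4: |mu|(X) = mu+(X) + mu-(X) = 4.65 + 9.5 = 14.15


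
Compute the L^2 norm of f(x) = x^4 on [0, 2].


Step 1: ||f||_2 = (integral_0^2 |x^4|^2 dx)^(1/2)
     = (integral_0^2 x^8 dx)^(1/2)
Step 2: integral_0^2 x^8 dx = [x^9/(9)] from 0 to 2 = 2^9/9
     = 512/9 = 56.888889
Step 3: ||f||_2 = (56.888889)^(1/2) = 7.542472


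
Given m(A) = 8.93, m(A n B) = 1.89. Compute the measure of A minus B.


m(A \ B) = m(A) - m(A n B)
= 8.93 - 1.89
= 7.04


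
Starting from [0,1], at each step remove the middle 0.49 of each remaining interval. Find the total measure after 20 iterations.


Step 1: At each step, fraction remaining = 1 - 0.49 = 0.51
Step 2: After 20 steps, measure = (0.51)^20
Result = 1.417110e-06


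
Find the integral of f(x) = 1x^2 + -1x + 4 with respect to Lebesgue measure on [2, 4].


The Lebesgue integral of a Riemann-integrable function agrees with the Riemann integral.
Antiderivative F(x) = (1/3)x^3 + (-1/2)x^2 + 4x
F(4) = (1/3)*4^3 + (-1/2)*4^2 + 4*4
     = (1/3)*64 + (-1/2)*16 + 4*4
     = 21.333333 + -8 + 16
     = 29.333333
F(2) = 8.666667
Integral = F(4) - F(2) = 29.333333 - 8.666667 = 20.666667


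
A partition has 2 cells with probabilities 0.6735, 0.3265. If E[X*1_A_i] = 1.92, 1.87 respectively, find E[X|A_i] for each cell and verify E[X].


For each cell A_i: E[X|A_i] = E[X*1_A_i] / P(A_i)
Step 1: E[X|A_1] = 1.92 / 0.6735 = 2.85078
Step 2: E[X|A_2] = 1.87 / 0.3265 = 5.727412
Verification: E[X] = sum E[X*1_A_i] = 1.92 + 1.87 = 3.79


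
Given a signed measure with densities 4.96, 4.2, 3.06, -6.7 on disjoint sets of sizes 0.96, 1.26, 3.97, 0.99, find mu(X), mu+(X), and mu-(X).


Step 1: Compute signed measure on each set:
  Set 1: 4.96 * 0.96 = 4.7616
  Set 2: 4.2 * 1.26 = 5.292
  Set 3: 3.06 * 3.97 = 12.1482
  Set 4: -6.7 * 0.99 = -6.633
Step 2: Total signed measure = (4.7616) + (5.292) + (12.1482) + (-6.633)
     = 15.5688
Step 3: Positive part mu+(X) = sum of positive contributions = 22.2018
Step 4: Negative part mu-(X) = |sum of negative contributions| = 6.633


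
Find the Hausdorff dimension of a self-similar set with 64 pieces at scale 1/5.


For a self-similar set with N copies scaled by 1/r:
dim_H = log(N)/log(r) = log(64)/log(5)
= 4.158883/1.609438
= 2.584059


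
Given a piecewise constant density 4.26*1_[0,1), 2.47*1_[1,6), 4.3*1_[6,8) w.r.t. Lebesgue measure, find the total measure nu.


Integrate each piece of the Radon-Nikodym derivative:
Step 1: integral_0^1 4.26 dx = 4.26*(1-0) = 4.26*1 = 4.26
Step 2: integral_1^6 2.47 dx = 2.47*(6-1) = 2.47*5 = 12.35
Step 3: integral_6^8 4.3 dx = 4.3*(8-6) = 4.3*2 = 8.6
Total: 4.26 + 12.35 + 8.6 = 25.21


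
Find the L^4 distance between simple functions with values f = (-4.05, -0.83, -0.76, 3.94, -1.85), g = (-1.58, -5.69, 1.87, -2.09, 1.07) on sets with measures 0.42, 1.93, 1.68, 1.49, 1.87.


Step 1: Compute differences f_i - g_i:
  -4.05 - -1.58 = -2.47
  -0.83 - -5.69 = 4.86
  -0.76 - 1.87 = -2.63
  3.94 - -2.09 = 6.03
  -1.85 - 1.07 = -2.92
Step 2: Compute |diff|^4 * measure for each set:
  |-2.47|^4 * 0.42 = 37.220981 * 0.42 = 15.632812
  |4.86|^4 * 1.93 = 557.885504 * 1.93 = 1076.719023
  |-2.63|^4 * 1.68 = 47.843506 * 1.68 = 80.377089
  |6.03|^4 * 1.49 = 1322.115049 * 1.49 = 1969.951423
  |-2.92|^4 * 1.87 = 72.699497 * 1.87 = 135.948059
Step 3: Sum = 3278.628406
Step 4: ||f-g||_4 = (3278.628406)^(1/4) = 7.566988


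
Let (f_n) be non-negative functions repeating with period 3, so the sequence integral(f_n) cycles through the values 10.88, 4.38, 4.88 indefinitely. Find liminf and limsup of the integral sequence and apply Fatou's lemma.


The sequence (integral(f_n)) is periodic with period 3, repeating the values 10.88, 4.38, 4.88 indefinitely.
Step 1: For a periodic sequence, every tail (a_m, a_(m+1), ...) contains all 3 period values infinitely often.
Step 2: Hence inf of every tail = min of the period values = min(10.88, 4.38, 4.88) = 4.38.
        liminf_n integral(f_n) = sup over m of (inf of tail from m) = 4.38.
Step 3: Similarly sup of every tail = max of the period values = 10.88.
        limsup_n integral(f_n) = 10.88.
Step 4: Fatou's lemma: integral(liminf_n f_n) <= liminf_n integral(f_n) = 4.38.
        So the integral of the pointwise liminf is at most 4.38.


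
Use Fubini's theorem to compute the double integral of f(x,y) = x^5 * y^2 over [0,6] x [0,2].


By Fubini's theorem, the double integral factors as a product of single integrals:
Step 1: integral_0^6 x^5 dx = [x^6/6] from 0 to 6
     = 6^6/6 = 7776
Step 2: integral_0^2 y^2 dy = [y^3/3] from 0 to 2
     = 2^3/3 = 2.666667
Step 3: Double integral = 7776 * 2.666667 = 20736


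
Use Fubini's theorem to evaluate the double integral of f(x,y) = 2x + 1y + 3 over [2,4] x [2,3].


By Fubini, integrate in x first, then y.
Step 1: Fix y, integrate over x in [2,4]:
  integral(2x + 1y + 3, x=2..4)
  = 2*(4^2 - 2^2)/2 + (1y + 3)*(4 - 2)
  = 12 + (1y + 3)*2
  = 12 + 2y + 6
  = 18 + 2y
Step 2: Integrate over y in [2,3]:
  integral(18 + 2y, y=2..3)
  = 18*1 + 2*(3^2 - 2^2)/2
  = 18 + 5
  = 23


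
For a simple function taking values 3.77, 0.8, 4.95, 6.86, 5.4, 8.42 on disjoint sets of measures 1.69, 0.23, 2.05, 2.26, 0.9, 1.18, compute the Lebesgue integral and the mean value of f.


Step 1: Integral = sum(value_i * measure_i)
= 3.77*1.69 + 0.8*0.23 + 4.95*2.05 + 6.86*2.26 + 5.4*0.9 + 8.42*1.18
= 6.3713 + 0.184 + 10.1475 + 15.5036 + 4.86 + 9.9356
= 47.002
Step 2: Total measure of domain = 1.69 + 0.23 + 2.05 + 2.26 + 0.9 + 1.18 = 8.31
Step 3: Average value = 47.002 / 8.31 = 5.656077


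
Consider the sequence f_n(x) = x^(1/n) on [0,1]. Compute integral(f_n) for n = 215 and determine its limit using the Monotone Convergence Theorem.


At n = 215: f_215(x) = x^(1/215).
Step 1: integral(x^(1/215), 0, 1) = [x^(1/215+1) / (1/215+1)] from 0 to 1
     = 1 / (1/215 + 1) = 1 / ((215+1)/215) = 215/(215+1)
     = 215/216 = 0.99537
Step 2: As n -> infinity, f_n(x) = x^(1/n) -> 1 for x in (0,1], and f_n is increasing in n.
By MCT, lim_n integral(f_n) = integral(lim_n f_n) = integral(1, 0, 1) = 1.
Step 3: Verify convergence: 215/216 = 0.99537 -> 1


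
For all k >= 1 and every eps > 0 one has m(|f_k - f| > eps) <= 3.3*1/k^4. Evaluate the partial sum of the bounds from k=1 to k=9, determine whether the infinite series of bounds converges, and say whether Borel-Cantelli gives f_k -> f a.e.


Step 1: List the terms 3.3*1/k^4 for k = 1 to 9:
  k=1: 3.3
  k=2: 0.20625
  k=3: 0.040741
  k=4: 0.012891
  k=5: 0.00528
  k=6: 0.002546
  k=7: 0.001374
  k=8: 8.056641e-04
  k=9: 5.029721e-04
Step 2: Partial sum = 3.3 + 0.20625 + 0.040741 + 0.012891 + 0.00528 + 0.002546 + 0.001374 + 8.056641e-04 + 5.029721e-04
     = 3.570391
Step 3: The full series sum_(k>=1) 3.3*1/k^4 converges (p-series with p = 4 > 1; a constant multiple of a convergent series converges).
Step 4: Fix eps > 0. Since sum_k m(|f_k - f| > eps) < infinity, the Borel-Cantelli lemma gives
        m(limsup_k {|f_k - f| > eps}) = 0, i.e. for a.e. x, |f_k(x) - f(x)| <= eps for all large k.
        Applying this with eps = 1/j for j = 1, 2, ... and intersecting the countably many full-measure sets,
        for a.e. x we get limsup_k |f_k(x) - f(x)| <= 1/j for every j, hence f_k -> f almost everywhere.
Conclusion: series converges; Borel-Cantelli yields f_k -> f a.e.


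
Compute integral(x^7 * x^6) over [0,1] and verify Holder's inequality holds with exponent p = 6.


Step 1: Exact integral of f*g = integral(x^13, 0, 1) = 1/14
     = 0.071429
Step 2: Holder bound with p=6, q=1.2:
  ||f||_p = (integral x^42 dx)^(1/6) = (1/43)^(1/6) = 0.534263
  ||g||_q = (integral x^7.2 dx)^(1/1.2) = (1/8.2)^(1/1.2) = 0.173176
Step 3: Holder bound = ||f||_p * ||g||_q = 0.534263 * 0.173176 = 0.092522
Verification: 0.071429 <= 0.092522 (Holder holds)


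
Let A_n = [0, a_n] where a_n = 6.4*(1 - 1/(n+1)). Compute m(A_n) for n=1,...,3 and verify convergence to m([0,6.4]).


By continuity of measure from below: if A_n increases to A, then m(A_n) -> m(A).
Here A = [0, 6.4], so m(A) = 6.4
Step 1: a_1 = 6.4*(1 - 1/2) = 3.2, m(A_1) = 3.2
Step 2: a_2 = 6.4*(1 - 1/3) = 4.2667, m(A_2) = 4.2667
Step 3: a_3 = 6.4*(1 - 1/4) = 4.8, m(A_3) = 4.8
Limit: m(A_n) -> m([0,6.4]) = 6.4


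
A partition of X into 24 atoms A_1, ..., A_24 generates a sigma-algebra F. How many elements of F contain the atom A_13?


Each element of F is a union of some subset S of the 24 atoms.
The element contains A_13 iff A_13 is in S.
So we count subsets S of {A_1,...,A_24} with A_13 in S: choose freely among the other 23 atoms.
Count = 2^(24-1) = 2^23 = 8388608.


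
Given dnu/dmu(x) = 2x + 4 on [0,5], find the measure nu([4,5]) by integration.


nu(A) = integral_A (dnu/dmu) dmu = integral_4^5 (2x + 4) dx
Step 1: Antiderivative F(x) = (2/2)x^2 + 4x
Step 2: F(5) = (2/2)*5^2 + 4*5 = 25 + 20 = 45
Step 3: F(4) = (2/2)*4^2 + 4*4 = 16 + 16 = 32
Step 4: nu([4,5]) = F(5) - F(4) = 45 - 32 = 13


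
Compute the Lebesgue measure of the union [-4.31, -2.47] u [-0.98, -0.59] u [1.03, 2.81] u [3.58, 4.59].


For pairwise disjoint intervals, m(union) = sum of lengths.
= (-2.47 - -4.31) + (-0.59 - -0.98) + (2.81 - 1.03) + (4.59 - 3.58)
= 1.84 + 0.39 + 1.78 + 1.01
= 5.02


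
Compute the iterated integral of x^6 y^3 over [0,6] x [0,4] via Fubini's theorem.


By Fubini's theorem, the double integral factors as a product of single integrals:
Step 1: integral_0^6 x^6 dx = [x^7/7] from 0 to 6
     = 6^7/7 = 39990.857143
Step 2: integral_0^4 y^3 dy = [y^4/4] from 0 to 4
     = 4^4/4 = 64
Step 3: Double integral = 39990.857143 * 64 = 2.559415e+06


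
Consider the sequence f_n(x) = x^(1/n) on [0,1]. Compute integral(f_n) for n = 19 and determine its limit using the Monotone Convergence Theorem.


At n = 19: f_19(x) = x^(1/19).
Step 1: integral(x^(1/19), 0, 1) = [x^(1/19+1) / (1/19+1)] from 0 to 1
     = 1 / (1/19 + 1) = 1 / ((19+1)/19) = 19/(19+1)
     = 19/20 = 0.95
Step 2: As n -> infinity, f_n(x) = x^(1/n) -> 1 for x in (0,1], and f_n is increasing in n.
By MCT, lim_n integral(f_n) = integral(lim_n f_n) = integral(1, 0, 1) = 1.
Step 3: Verify convergence: 19/20 = 0.95 -> 1


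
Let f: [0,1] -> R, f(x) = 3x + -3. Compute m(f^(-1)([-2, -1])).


f^(-1)([-2, -1]) = {x : -2 <= 3x + -3 <= -1}
Solving: (-2 - -3)/3 <= x <= (-1 - -3)/3
= [0.333333, 0.666667]
Intersecting with [0,1]: [0.333333, 0.666667]
Measure = 0.666667 - 0.333333 = 0.333333


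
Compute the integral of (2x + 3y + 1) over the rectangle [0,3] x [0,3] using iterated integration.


By Fubini, integrate in x first, then y.
Step 1: Fix y, integrate over x in [0,3]:
  integral(2x + 3y + 1, x=0..3)
  = 2*(3^2 - 0^2)/2 + (3y + 1)*(3 - 0)
  = 9 + (3y + 1)*3
  = 9 + 9y + 3
  = 12 + 9y
Step 2: Integrate over y in [0,3]:
  integral(12 + 9y, y=0..3)
  = 12*3 + 9*(3^2 - 0^2)/2
  = 36 + 40.5
  = 76.5


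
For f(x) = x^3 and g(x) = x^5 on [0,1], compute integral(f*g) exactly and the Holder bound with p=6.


Step 1: Exact integral of f*g = integral(x^8, 0, 1) = 1/9
     = 0.111111
Step 2: Holder bound with p=6, q=1.2:
  ||f||_p = (integral x^18 dx)^(1/6) = (1/19)^(1/6) = 0.612173
  ||g||_q = (integral x^6 dx)^(1/1.2) = (1/7)^(1/1.2) = 0.197584
Step 3: Holder bound = ||f||_p * ||g||_q = 0.612173 * 0.197584 = 0.120956
Verification: 0.111111 <= 0.120956 (Holder holds)


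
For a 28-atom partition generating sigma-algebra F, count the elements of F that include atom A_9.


Each element of F is a union of some subset S of the 28 atoms.
The element contains A_9 iff A_9 is in S.
So we count subsets S of {A_1,...,A_28} with A_9 in S: choose freely among the other 27 atoms.
Count = 2^(28-1) = 2^27 = 134217728.


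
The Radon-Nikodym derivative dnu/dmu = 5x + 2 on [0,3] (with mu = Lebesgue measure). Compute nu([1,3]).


nu(A) = integral_A (dnu/dmu) dmu = integral_1^3 (5x + 2) dx
Step 1: Antiderivative F(x) = (5/2)x^2 + 2x
Step 2: F(3) = (5/2)*3^2 + 2*3 = 22.5 + 6 = 28.5
Step 3: F(1) = (5/2)*1^2 + 2*1 = 2.5 + 2 = 4.5
Step 4: nu([1,3]) = F(3) - F(1) = 28.5 - 4.5 = 24


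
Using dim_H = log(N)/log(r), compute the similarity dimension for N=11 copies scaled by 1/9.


For a self-similar set with N copies scaled by 1/r:
dim_H = log(N)/log(r) = log(11)/log(9)
= 2.397895/2.197225
= 1.091329


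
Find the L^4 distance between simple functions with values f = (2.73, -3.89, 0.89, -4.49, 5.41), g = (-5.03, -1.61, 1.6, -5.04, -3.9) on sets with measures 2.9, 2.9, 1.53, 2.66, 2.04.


Step 1: Compute differences f_i - g_i:
  2.73 - -5.03 = 7.76
  -3.89 - -1.61 = -2.28
  0.89 - 1.6 = -0.71
  -4.49 - -5.04 = 0.55
  5.41 - -3.9 = 9.31
Step 2: Compute |diff|^4 * measure for each set:
  |7.76|^4 * 2.9 = 3626.15935 * 2.9 = 10515.862114
  |-2.28|^4 * 2.9 = 27.023363 * 2.9 = 78.367751
  |-0.71|^4 * 1.53 = 0.254117 * 1.53 = 0.388799
  |0.55|^4 * 2.66 = 0.091506 * 2.66 = 0.243407
  |9.31|^4 * 2.04 = 7512.746311 * 2.04 = 15326.002475
Step 3: Sum = 25920.864546
Step 4: ||f-g||_4 = (25920.864546)^(1/4) = 12.688561


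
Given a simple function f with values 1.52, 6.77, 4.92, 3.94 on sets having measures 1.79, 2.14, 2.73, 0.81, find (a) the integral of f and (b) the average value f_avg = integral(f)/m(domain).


Step 1: Integral = sum(value_i * measure_i)
= 1.52*1.79 + 6.77*2.14 + 4.92*2.73 + 3.94*0.81
= 2.7208 + 14.4878 + 13.4316 + 3.1914
= 33.8316
Step 2: Total measure of domain = 1.79 + 2.14 + 2.73 + 0.81 = 7.47
Step 3: Average value = 33.8316 / 7.47 = 4.528996


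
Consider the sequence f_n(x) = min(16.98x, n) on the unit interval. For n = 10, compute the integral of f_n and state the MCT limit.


f(x) = 16.98x on [0,1]; f_n(x) = min(16.98x, n). At n = 10:
Step 1: f(x) reaches 10 at x = 10/16.98 = 0.588928
Step 2: integral(f_10) = integral(16.98x, 0, 0.588928) + integral(10, 0.588928, 1)
       = 16.98*0.588928^2/2 + 10*(1 - 0.588928)
       = 2.944641 + 4.110718
       = 7.055359
Step 3: As n -> infinity, f_n increases to f, so by MCT integral(f_n) -> integral(f) = 16.98/2 = 8.49.
Convergence: integral(f_10) = 7.055359 -> 8.49 as n -> infinity


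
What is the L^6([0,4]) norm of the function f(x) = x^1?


Step 1: ||f||_6 = (integral_0^4 |x^1|^6 dx)^(1/6)
     = (integral_0^4 x^6 dx)^(1/6)
Step 2: integral_0^4 x^6 dx = [x^7/(7)] from 0 to 4 = 4^7/7
     = 16384/7 = 2340.571429
Step 3: ||f||_6 = (2340.571429)^(1/6) = 3.643793


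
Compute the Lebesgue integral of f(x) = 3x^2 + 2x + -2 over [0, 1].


The Lebesgue integral of a Riemann-integrable function agrees with the Riemann integral.
Antiderivative F(x) = (3/3)x^3 + (2/2)x^2 + -2x
F(1) = (3/3)*1^3 + (2/2)*1^2 + -2*1
     = (3/3)*1 + (2/2)*1 + -2*1
     = 1 + 1 + -2
     = 0.0
F(0) = 0.0
Integral = F(1) - F(0) = 0.0 - 0.0 = 0.0


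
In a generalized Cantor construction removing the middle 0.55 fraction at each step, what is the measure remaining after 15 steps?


Step 1: At each step, fraction remaining = 1 - 0.55 = 0.45
Step 2: After 15 steps, measure = (0.45)^15
Result = 6.283299e-06


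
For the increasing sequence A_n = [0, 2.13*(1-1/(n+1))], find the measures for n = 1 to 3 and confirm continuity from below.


By continuity of measure from below: if A_n increases to A, then m(A_n) -> m(A).
Here A = [0, 2.13], so m(A) = 2.13
Step 1: a_1 = 2.13*(1 - 1/2) = 1.065, m(A_1) = 1.065
Step 2: a_2 = 2.13*(1 - 1/3) = 1.42, m(A_2) = 1.42
Step 3: a_3 = 2.13*(1 - 1/4) = 1.5975, m(A_3) = 1.5975
Limit: m(A_n) -> m([0,2.13]) = 2.13


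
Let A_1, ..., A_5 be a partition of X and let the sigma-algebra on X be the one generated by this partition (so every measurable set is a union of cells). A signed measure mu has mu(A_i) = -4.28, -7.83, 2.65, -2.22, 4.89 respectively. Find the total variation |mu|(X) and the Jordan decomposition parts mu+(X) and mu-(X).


Step 1: Every measurable set is a union of atoms (the cells / points), so a Hahn decomposition is
  obtained by grouping atoms by sign: P = union of atoms with mu > 0, N = union of the remaining atoms.
  Atoms in P (indices): 3, 5;  atoms in N (indices): 1, 2, 4
  Positive values: 2.65, 4.89
  Negative values: -4.28, -7.83, -2.22
Step 2: mu+(X) = mu(P) = sum of positive atom values = 7.54
Step 3: mu-(X) = -mu(N) = sum of |negative atom values| = 14.33
Step 4: |mu|(X) = mu+(X) + mu-(X) = 7.54 + 14.33 = 21.87


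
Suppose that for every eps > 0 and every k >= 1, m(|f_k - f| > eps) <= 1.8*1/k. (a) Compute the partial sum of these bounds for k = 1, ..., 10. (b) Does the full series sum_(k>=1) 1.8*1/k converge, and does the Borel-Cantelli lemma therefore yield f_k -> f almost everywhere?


Step 1: List the terms 1.8*1/k for k = 1 to 10:
  k=1: 1.8
  k=2: 0.9
  k=3: 0.6
  k=4: 0.45
  k=5: 0.36
  k=6: 0.3
  k=7: 0.257143
  k=8: 0.225
  k=9: 0.2
  k=10: 0.18
Step 2: Partial sum = 1.8 + 0.9 + 0.6 + 0.45 + 0.36 + 0.3 + 0.257143 + 0.225 + 0.2 + 0.18
     = 5.272143
Step 3: The full series sum_(k>=1) 1.8*1/k diverges (harmonic series, p = 1; a nonzero constant multiple of a divergent series diverges).
Step 4: The (first) Borel-Cantelli lemma requires a summable sequence of measures, so it does not apply here;
        from this bound alone no conclusion about a.e. convergence can be drawn (convergence in measure still
        gives an a.e.-convergent subsequence, but not a.e. convergence of the whole sequence).
Conclusion: series diverges; Borel-Cantelli is inconclusive about a.e. convergence of f_k.


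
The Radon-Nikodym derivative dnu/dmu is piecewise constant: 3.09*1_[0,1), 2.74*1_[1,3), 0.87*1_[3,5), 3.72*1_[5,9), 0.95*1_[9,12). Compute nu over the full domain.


Integrate each piece of the Radon-Nikodym derivative:
Step 1: integral_0^1 3.09 dx = 3.09*(1-0) = 3.09*1 = 3.09
Step 2: integral_1^3 2.74 dx = 2.74*(3-1) = 2.74*2 = 5.48
Step 3: integral_3^5 0.87 dx = 0.87*(5-3) = 0.87*2 = 1.74
Step 4: integral_5^9 3.72 dx = 3.72*(9-5) = 3.72*4 = 14.88
Step 5: integral_9^12 0.95 dx = 0.95*(12-9) = 0.95*3 = 2.85
Total: 3.09 + 5.48 + 1.74 + 14.88 + 2.85 = 28.04


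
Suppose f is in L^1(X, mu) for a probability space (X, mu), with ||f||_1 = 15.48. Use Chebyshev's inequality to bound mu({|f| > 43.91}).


Chebyshev/Markov inequality: mu(|f| > eps) <= (||f||_p / eps)^p
Step 1: ||f||_1 / eps = 15.48 / 43.91 = 0.352539
Step 2: Raise to power p = 1:
  (0.352539)^1 = 0.352539
Step 3: Therefore mu(|f| > 43.91) <= 0.352539


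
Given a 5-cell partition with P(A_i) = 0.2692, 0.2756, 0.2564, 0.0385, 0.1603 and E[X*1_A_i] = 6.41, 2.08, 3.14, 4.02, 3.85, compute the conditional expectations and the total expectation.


For each cell A_i: E[X|A_i] = E[X*1_A_i] / P(A_i)
Step 1: E[X|A_1] = 6.41 / 0.2692 = 23.811293
Step 2: E[X|A_2] = 2.08 / 0.2756 = 7.54717
Step 3: E[X|A_3] = 3.14 / 0.2564 = 12.24649
Step 4: E[X|A_4] = 4.02 / 0.0385 = 104.415584
Step 5: E[X|A_5] = 3.85 / 0.1603 = 24.017467
Verification: E[X] = sum E[X*1_A_i] = 6.41 + 2.08 + 3.14 + 4.02 + 3.85 = 19.5


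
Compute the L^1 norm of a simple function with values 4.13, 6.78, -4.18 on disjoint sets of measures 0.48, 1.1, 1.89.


Step 1: Compute |f_i|^1 for each value:
  |4.13|^1 = 4.13
  |6.78|^1 = 6.78
  |-4.18|^1 = 4.18
Step 2: Multiply by measures and sum:
  4.13 * 0.48 = 1.9824
  6.78 * 1.1 = 7.458
  4.18 * 1.89 = 7.9002
Sum = 1.9824 + 7.458 + 7.9002 = 17.3406
Step 3: Take the p-th root:
||f||_1 = (17.3406)^(1/1) = 17.3406


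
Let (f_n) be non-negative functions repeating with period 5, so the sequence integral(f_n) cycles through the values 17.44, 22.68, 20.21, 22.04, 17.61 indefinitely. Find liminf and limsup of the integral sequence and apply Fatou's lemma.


The sequence (integral(f_n)) is periodic with period 5, repeating the values 17.44, 22.68, 20.21, 22.04, 17.61 indefinitely.
Step 1: For a periodic sequence, every tail (a_m, a_(m+1), ...) contains all 5 period values infinitely often.
Step 2: Hence inf of every tail = min of the period values = min(17.44, 22.68, 20.21, 22.04, 17.61) = 17.44.
        liminf_n integral(f_n) = sup over m of (inf of tail from m) = 17.44.
Step 3: Similarly sup of every tail = max of the period values = 22.68.
        limsup_n integral(f_n) = 22.68.
Step 4: Fatou's lemma: integral(liminf_n f_n) <= liminf_n integral(f_n) = 17.44.
        So the integral of the pointwise liminf is at most 17.44.


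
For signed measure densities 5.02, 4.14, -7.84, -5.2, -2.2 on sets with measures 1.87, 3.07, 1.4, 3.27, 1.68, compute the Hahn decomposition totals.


Step 1: Compute signed measure on each set:
  Set 1: 5.02 * 1.87 = 9.3874
  Set 2: 4.14 * 3.07 = 12.7098
  Set 3: -7.84 * 1.4 = -10.976
  Set 4: -5.2 * 3.27 = -17.004
  Set 5: -2.2 * 1.68 = -3.696
Step 2: Total signed measure = (9.3874) + (12.7098) + (-10.976) + (-17.004) + (-3.696)
     = -9.5788
Step 3: Positive part mu+(X) = sum of positive contributions = 22.0972
Step 4: Negative part mu-(X) = |sum of negative contributions| = 31.676


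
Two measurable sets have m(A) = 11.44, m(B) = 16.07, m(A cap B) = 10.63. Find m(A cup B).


By inclusion-exclusion: m(A u B) = m(A) + m(B) - m(A n B)
= 11.44 + 16.07 - 10.63
= 16.88


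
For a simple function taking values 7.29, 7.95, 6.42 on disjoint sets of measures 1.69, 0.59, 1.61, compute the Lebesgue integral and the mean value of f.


Step 1: Integral = sum(value_i * measure_i)
= 7.29*1.69 + 7.95*0.59 + 6.42*1.61
= 12.3201 + 4.6905 + 10.3362
= 27.3468
Step 2: Total measure of domain = 1.69 + 0.59 + 1.61 = 3.89
Step 3: Average value = 27.3468 / 3.89 = 7.030026


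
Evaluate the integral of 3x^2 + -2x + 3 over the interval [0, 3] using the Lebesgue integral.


The Lebesgue integral of a Riemann-integrable function agrees with the Riemann integral.
Antiderivative F(x) = (3/3)x^3 + (-2/2)x^2 + 3x
F(3) = (3/3)*3^3 + (-2/2)*3^2 + 3*3
     = (3/3)*27 + (-2/2)*9 + 3*3
     = 27 + -9 + 9
     = 27
F(0) = 0.0
Integral = F(3) - F(0) = 27 - 0.0 = 27


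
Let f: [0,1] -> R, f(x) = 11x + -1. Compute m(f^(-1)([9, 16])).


f^(-1)([9, 16]) = {x : 9 <= 11x + -1 <= 16}
Solving: (9 - -1)/11 <= x <= (16 - -1)/11
= [0.909091, 1.545455]
Intersecting with [0,1]: [0.909091, 1]
Measure = 1 - 0.909091 = 0.090909


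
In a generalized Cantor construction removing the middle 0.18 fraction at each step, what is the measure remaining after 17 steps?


Step 1: At each step, fraction remaining = 1 - 0.18 = 0.82
Step 2: After 17 steps, measure = (0.82)^17
Result = 0.034264


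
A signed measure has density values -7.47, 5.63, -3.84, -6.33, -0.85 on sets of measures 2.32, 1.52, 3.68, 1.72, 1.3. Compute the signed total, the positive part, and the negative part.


Step 1: Compute signed measure on each set:
  Set 1: -7.47 * 2.32 = -17.3304
  Set 2: 5.63 * 1.52 = 8.5576
  Set 3: -3.84 * 3.68 = -14.1312
  Set 4: -6.33 * 1.72 = -10.8876
  Set 5: -0.85 * 1.3 = -1.105
Step 2: Total signed measure = (-17.3304) + (8.5576) + (-14.1312) + (-10.8876) + (-1.105)
     = -34.8966
Step 3: Positive part mu+(X) = sum of positive contributions = 8.5576
Step 4: Negative part mu-(X) = |sum of negative contributions| = 43.4542


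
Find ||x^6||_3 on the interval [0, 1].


Step 1: ||f||_3 = (integral_0^1 |x^6|^3 dx)^(1/3)
     = (integral_0^1 x^18 dx)^(1/3)
Step 2: integral_0^1 x^18 dx = [x^19/(19)] from 0 to 1 = 1^19/19
     = 1/19 = 0.052632
Step 3: ||f||_3 = (0.052632)^(1/3) = 0.374756


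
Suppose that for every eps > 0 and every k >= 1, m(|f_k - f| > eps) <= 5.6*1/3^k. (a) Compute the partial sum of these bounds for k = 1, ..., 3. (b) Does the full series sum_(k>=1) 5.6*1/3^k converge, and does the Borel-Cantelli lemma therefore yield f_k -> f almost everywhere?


Step 1: List the terms 5.6*1/3^k for k = 1 to 3:
  k=1: 1.866667
  k=2: 0.622222
  k=3: 0.207407
Step 2: Partial sum = 1.866667 + 0.622222 + 0.207407
     = 2.696296
Step 3: The full series sum_(k>=1) 5.6*1/3^k converges (geometric series with ratio 1/3 < 1; a constant multiple of a convergent series converges).
Step 4: Fix eps > 0. Since sum_k m(|f_k - f| > eps) < infinity, the Borel-Cantelli lemma gives
        m(limsup_k {|f_k - f| > eps}) = 0, i.e. for a.e. x, |f_k(x) - f(x)| <= eps for all large k.
        Applying this with eps = 1/j for j = 1, 2, ... and intersecting the countably many full-measure sets,
        for a.e. x we get limsup_k |f_k(x) - f(x)| <= 1/j for every j, hence f_k -> f almost everywhere.
Conclusion: series converges; Borel-Cantelli yields f_k -> f a.e.


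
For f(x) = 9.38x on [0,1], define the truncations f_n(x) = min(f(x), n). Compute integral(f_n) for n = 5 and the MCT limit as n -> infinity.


f(x) = 9.38x on [0,1]; f_n(x) = min(9.38x, n). At n = 5:
Step 1: f(x) reaches 5 at x = 5/9.38 = 0.533049
Step 2: integral(f_5) = integral(9.38x, 0, 0.533049) + integral(5, 0.533049, 1)
       = 9.38*0.533049^2/2 + 5*(1 - 0.533049)
       = 1.332623 + 2.334755
       = 3.667377
Step 3: As n -> infinity, f_n increases to f, so by MCT integral(f_n) -> integral(f) = 9.38/2 = 4.69.
Convergence: integral(f_5) = 3.667377 -> 4.69 as n -> infinity


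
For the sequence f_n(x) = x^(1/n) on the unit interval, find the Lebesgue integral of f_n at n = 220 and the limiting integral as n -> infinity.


At n = 220: f_220(x) = x^(1/220).
Step 1: integral(x^(1/220), 0, 1) = [x^(1/220+1) / (1/220+1)] from 0 to 1
     = 1 / (1/220 + 1) = 1 / ((220+1)/220) = 220/(220+1)
     = 220/221 = 0.995475
Step 2: As n -> infinity, f_n(x) = x^(1/n) -> 1 for x in (0,1], and f_n is increasing in n.
By MCT, lim_n integral(f_n) = integral(lim_n f_n) = integral(1, 0, 1) = 1.
Step 3: Verify convergence: 220/221 = 0.995475 -> 1


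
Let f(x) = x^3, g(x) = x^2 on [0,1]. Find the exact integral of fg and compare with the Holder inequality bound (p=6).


Step 1: Exact integral of f*g = integral(x^5, 0, 1) = 1/6
     = 0.166667
Step 2: Holder bound with p=6, q=1.2:
  ||f||_p = (integral x^18 dx)^(1/6) = (1/19)^(1/6) = 0.612173
  ||g||_q = (integral x^2.4 dx)^(1/1.2) = (1/3.4)^(1/1.2) = 0.360662
Step 3: Holder bound = ||f||_p * ||g||_q = 0.612173 * 0.360662 = 0.220788
Verification: 0.166667 <= 0.220788 (Holder holds)


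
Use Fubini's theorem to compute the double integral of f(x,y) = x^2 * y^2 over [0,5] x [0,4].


By Fubini's theorem, the double integral factors as a product of single integrals:
Step 1: integral_0^5 x^2 dx = [x^3/3] from 0 to 5
     = 5^3/3 = 41.666667
Step 2: integral_0^4 y^2 dy = [y^3/3] from 0 to 4
     = 4^3/3 = 21.333333
Step 3: Double integral = 41.666667 * 21.333333 = 888.888889


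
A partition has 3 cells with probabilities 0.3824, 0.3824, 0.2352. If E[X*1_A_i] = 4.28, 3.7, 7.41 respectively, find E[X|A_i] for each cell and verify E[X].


For each cell A_i: E[X|A_i] = E[X*1_A_i] / P(A_i)
Step 1: E[X|A_1] = 4.28 / 0.3824 = 11.192469
Step 2: E[X|A_2] = 3.7 / 0.3824 = 9.675732
Step 3: E[X|A_3] = 7.41 / 0.2352 = 31.505102
Verification: E[X] = sum E[X*1_A_i] = 4.28 + 3.7 + 7.41 = 15.39


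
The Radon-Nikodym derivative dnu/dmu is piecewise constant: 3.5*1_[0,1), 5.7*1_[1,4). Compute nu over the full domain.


Integrate each piece of the Radon-Nikodym derivative:
Step 1: integral_0^1 3.5 dx = 3.5*(1-0) = 3.5*1 = 3.5
Step 2: integral_1^4 5.7 dx = 5.7*(4-1) = 5.7*3 = 17.1
Total: 3.5 + 17.1 = 20.6


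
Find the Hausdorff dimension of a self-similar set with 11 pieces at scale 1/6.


For a self-similar set with N copies scaled by 1/r:
dim_H = log(N)/log(r) = log(11)/log(6)
= 2.397895/1.791759
= 1.338291


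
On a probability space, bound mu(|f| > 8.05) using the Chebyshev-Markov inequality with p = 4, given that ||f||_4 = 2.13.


Chebyshev/Markov inequality: mu(|f| > eps) <= (||f||_p / eps)^p
Step 1: ||f||_4 / eps = 2.13 / 8.05 = 0.264596
Step 2: Raise to power p = 4:
  (0.264596)^4 = 0.004902
Step 3: Therefore mu(|f| > 8.05) <= 0.004902


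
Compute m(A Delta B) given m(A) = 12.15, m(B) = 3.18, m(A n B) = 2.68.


m(A Delta B) = m(A) + m(B) - 2*m(A n B)
= 12.15 + 3.18 - 2*2.68
= 12.15 + 3.18 - 5.36
= 9.97


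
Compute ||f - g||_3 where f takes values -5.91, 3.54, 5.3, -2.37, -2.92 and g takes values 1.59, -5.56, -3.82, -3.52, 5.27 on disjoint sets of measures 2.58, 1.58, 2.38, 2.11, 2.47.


Step 1: Compute differences f_i - g_i:
  -5.91 - 1.59 = -7.5
  3.54 - -5.56 = 9.1
  5.3 - -3.82 = 9.12
  -2.37 - -3.52 = 1.15
  -2.92 - 5.27 = -8.19
Step 2: Compute |diff|^3 * measure for each set:
  |-7.5|^3 * 2.58 = 421.875 * 2.58 = 1088.4375
  |9.1|^3 * 1.58 = 753.571 * 1.58 = 1190.64218
  |9.12|^3 * 2.38 = 758.550528 * 2.38 = 1805.350257
  |1.15|^3 * 2.11 = 1.520875 * 2.11 = 3.209046
  |-8.19|^3 * 2.47 = 549.353259 * 2.47 = 1356.90255
Step 3: Sum = 5444.541533
Step 4: ||f-g||_3 = (5444.541533)^(1/3) = 17.592212


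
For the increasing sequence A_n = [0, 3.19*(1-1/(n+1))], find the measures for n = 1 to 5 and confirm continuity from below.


By continuity of measure from below: if A_n increases to A, then m(A_n) -> m(A).
Here A = [0, 3.19], so m(A) = 3.19
Step 1: a_1 = 3.19*(1 - 1/2) = 1.595, m(A_1) = 1.595
Step 2: a_2 = 3.19*(1 - 1/3) = 2.1267, m(A_2) = 2.1267
Step 3: a_3 = 3.19*(1 - 1/4) = 2.3925, m(A_3) = 2.3925
Step 4: a_4 = 3.19*(1 - 1/5) = 2.552, m(A_4) = 2.552
Step 5: a_5 = 3.19*(1 - 1/6) = 2.6583, m(A_5) = 2.6583
Limit: m(A_n) -> m([0,3.19]) = 3.19


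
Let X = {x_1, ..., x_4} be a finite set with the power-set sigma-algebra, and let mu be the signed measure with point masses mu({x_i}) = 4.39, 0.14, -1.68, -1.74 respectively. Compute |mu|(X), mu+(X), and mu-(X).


Step 1: Every measurable set is a union of atoms (the cells / points), so a Hahn decomposition is
  obtained by grouping atoms by sign: P = union of atoms with mu > 0, N = union of the remaining atoms.
  Atoms in P (indices): 1, 2;  atoms in N (indices): 3, 4
  Positive values: 4.39, 0.14
  Negative values: -1.68, -1.74
Step 2: mu+(X) = mu(P) = sum of positive atom values = 4.53
Step 3: mu-(X) = -mu(N) = sum of |negative atom values| = 3.42
Step 4: |mu|(X) = mu+(X) + mu-(X) = 4.53 + 3.42 = 7.95


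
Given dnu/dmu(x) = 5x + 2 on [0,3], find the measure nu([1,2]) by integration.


nu(A) = integral_A (dnu/dmu) dmu = integral_1^2 (5x + 2) dx
Step 1: Antiderivative F(x) = (5/2)x^2 + 2x
Step 2: F(2) = (5/2)*2^2 + 2*2 = 10 + 4 = 14
Step 3: F(1) = (5/2)*1^2 + 2*1 = 2.5 + 2 = 4.5
Step 4: nu([1,2]) = F(2) - F(1) = 14 - 4.5 = 9.5


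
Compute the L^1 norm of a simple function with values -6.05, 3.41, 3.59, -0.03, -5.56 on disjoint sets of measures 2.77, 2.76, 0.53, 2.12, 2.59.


Step 1: Compute |f_i|^1 for each value:
  |-6.05|^1 = 6.05
  |3.41|^1 = 3.41
  |3.59|^1 = 3.59
  |-0.03|^1 = 0.03
  |-5.56|^1 = 5.56
Step 2: Multiply by measures and sum:
  6.05 * 2.77 = 16.7585
  3.41 * 2.76 = 9.4116
  3.59 * 0.53 = 1.9027
  0.03 * 2.12 = 0.0636
  5.56 * 2.59 = 14.4004
Sum = 16.7585 + 9.4116 + 1.9027 + 0.0636 + 14.4004 = 42.5368
Step 3: Take the p-th root:
||f||_1 = (42.5368)^(1/1) = 42.5368


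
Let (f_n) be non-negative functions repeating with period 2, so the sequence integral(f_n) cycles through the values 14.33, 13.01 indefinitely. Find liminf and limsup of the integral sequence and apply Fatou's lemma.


The sequence (integral(f_n)) is periodic with period 2, repeating the values 14.33, 13.01 indefinitely.
Step 1: For a periodic sequence, every tail (a_m, a_(m+1), ...) contains all 2 period values infinitely often.
Step 2: Hence inf of every tail = min of the period values = min(14.33, 13.01) = 13.01.
        liminf_n integral(f_n) = sup over m of (inf of tail from m) = 13.01.
Step 3: Similarly sup of every tail = max of the period values = 14.33.
        limsup_n integral(f_n) = 14.33.
Step 4: Fatou's lemma: integral(liminf_n f_n) <= liminf_n integral(f_n) = 13.01.
        So the integral of the pointwise liminf is at most 13.01.


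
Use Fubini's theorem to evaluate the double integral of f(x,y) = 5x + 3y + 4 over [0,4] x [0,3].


By Fubini, integrate in x first, then y.
Step 1: Fix y, integrate over x in [0,4]:
  integral(5x + 3y + 4, x=0..4)
  = 5*(4^2 - 0^2)/2 + (3y + 4)*(4 - 0)
  = 40 + (3y + 4)*4
  = 40 + 12y + 16
  = 56 + 12y
Step 2: Integrate over y in [0,3]:
  integral(56 + 12y, y=0..3)
  = 56*3 + 12*(3^2 - 0^2)/2
  = 168 + 54
  = 222


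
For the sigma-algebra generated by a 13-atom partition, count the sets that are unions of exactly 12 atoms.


Each element of F is a union of some subset of the 13 atoms.
Elements that are unions of exactly 12 atoms correspond to 12-element subsets of the 13 atoms.
Count = C(13, 12) = 13! / (12! * 1!) = 13.


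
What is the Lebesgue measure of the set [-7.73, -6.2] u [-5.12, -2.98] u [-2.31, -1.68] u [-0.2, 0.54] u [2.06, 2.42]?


For pairwise disjoint intervals, m(union) = sum of lengths.
= (-6.2 - -7.73) + (-2.98 - -5.12) + (-1.68 - -2.31) + (0.54 - -0.2) + (2.42 - 2.06)
= 1.53 + 2.14 + 0.63 + 0.74 + 0.36
= 5.4


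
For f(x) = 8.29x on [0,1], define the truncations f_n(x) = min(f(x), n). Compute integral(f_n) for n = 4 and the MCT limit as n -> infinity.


f(x) = 8.29x on [0,1]; f_n(x) = min(8.29x, n). At n = 4:
Step 1: f(x) reaches 4 at x = 4/8.29 = 0.482509
Step 2: integral(f_4) = integral(8.29x, 0, 0.482509) + integral(4, 0.482509, 1)
       = 8.29*0.482509^2/2 + 4*(1 - 0.482509)
       = 0.965018 + 2.069964
       = 3.034982
Step 3: As n -> infinity, f_n increases to f, so by MCT integral(f_n) -> integral(f) = 8.29/2 = 4.145.
Convergence: integral(f_4) = 3.034982 -> 4.145 as n -> infinity
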